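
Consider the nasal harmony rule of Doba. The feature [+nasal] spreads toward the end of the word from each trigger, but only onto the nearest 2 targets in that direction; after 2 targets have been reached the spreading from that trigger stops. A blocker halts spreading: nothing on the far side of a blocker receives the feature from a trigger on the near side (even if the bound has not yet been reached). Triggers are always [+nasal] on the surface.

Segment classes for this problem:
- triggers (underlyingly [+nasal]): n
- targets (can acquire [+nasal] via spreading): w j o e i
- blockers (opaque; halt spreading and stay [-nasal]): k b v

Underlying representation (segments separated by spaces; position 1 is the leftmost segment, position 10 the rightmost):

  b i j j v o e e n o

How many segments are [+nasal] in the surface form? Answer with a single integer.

From /n/ at 9 rightward: 10 /o/ → [+nasal]; word edge.
Targets with no active source: positions 2 3 4 6 7 8 stay [-nasal].
[+nasal] positions on the surface: 9 10.

2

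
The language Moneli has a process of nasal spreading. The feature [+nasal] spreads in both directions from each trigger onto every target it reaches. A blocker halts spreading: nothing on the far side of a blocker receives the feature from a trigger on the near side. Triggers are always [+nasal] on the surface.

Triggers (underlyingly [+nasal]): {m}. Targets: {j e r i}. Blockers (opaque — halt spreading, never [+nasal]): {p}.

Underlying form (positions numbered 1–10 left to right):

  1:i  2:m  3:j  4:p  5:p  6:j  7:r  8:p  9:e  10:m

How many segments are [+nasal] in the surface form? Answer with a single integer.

From /m/ at 2 rightward: 3 /j/ → [+nasal]; 4 /p/ blocks.
From /m/ at 2 leftward: 1 /i/ → [+nasal]; word edge.
From /m/ at 10 rightward: word edge.
From /m/ at 10 leftward: 9 /e/ → [+nasal]; 8 /p/ blocks.
Targets with no active source: positions 6 7 stay [-nasal].
[+nasal] positions on the surface: 1 2 3 9 10.

5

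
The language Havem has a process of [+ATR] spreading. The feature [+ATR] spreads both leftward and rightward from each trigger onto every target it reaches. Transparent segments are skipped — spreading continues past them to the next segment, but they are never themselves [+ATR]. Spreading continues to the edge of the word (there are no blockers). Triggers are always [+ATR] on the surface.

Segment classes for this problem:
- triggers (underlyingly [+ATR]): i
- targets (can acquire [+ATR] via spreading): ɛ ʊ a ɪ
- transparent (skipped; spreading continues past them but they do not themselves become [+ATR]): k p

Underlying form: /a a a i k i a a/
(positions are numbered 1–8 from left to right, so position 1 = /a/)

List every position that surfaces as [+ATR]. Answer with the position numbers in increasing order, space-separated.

1 2 3 4 6 7 8

From /i/ at 4 rightward: 5 /k/ transparent; 6 /i/ is itself a trigger — this domain ends here.
From /i/ at 4 leftward: 3 /a/ → [+ATR]; 2 /a/ → [+ATR]; 1 /a/ → [+ATR]; word edge.
From /i/ at 6 rightward: 7 /a/ → [+ATR]; 8 /a/ → [+ATR]; word edge.
From /i/ at 6 leftward: 5 /k/ transparent; 4 /i/ is itself a trigger — this domain ends here.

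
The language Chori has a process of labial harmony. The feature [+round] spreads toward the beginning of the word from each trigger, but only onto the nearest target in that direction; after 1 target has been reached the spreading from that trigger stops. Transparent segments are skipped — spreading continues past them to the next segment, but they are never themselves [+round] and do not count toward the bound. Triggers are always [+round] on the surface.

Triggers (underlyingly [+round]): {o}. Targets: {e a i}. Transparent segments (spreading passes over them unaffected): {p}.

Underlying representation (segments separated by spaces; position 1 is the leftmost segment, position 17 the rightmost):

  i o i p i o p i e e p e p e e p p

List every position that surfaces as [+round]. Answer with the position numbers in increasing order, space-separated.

From /o/ at 2 leftward: 1 /i/ → [+round]; bound reached.
From /o/ at 6 leftward: 5 /i/ → [+round]; bound reached.
Targets with no active source: positions 3 8 9 10 12 14 15 stay [-round].

1 2 5 6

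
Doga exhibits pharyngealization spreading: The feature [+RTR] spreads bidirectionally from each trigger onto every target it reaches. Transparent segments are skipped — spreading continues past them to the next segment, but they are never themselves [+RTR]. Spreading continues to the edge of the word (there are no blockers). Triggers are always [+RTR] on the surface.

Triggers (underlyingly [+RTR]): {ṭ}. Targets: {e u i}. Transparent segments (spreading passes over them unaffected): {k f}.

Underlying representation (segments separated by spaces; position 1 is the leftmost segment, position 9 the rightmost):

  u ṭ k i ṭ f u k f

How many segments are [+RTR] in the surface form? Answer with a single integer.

5

From /ṭ/ at 2 rightward: 3 /k/ transparent; 4 /i/ → [+RTR]; 5 /ṭ/ is itself a trigger — this domain ends here.
From /ṭ/ at 2 leftward: 1 /u/ → [+RTR]; word edge.
From /ṭ/ at 5 rightward: 6 /f/ transparent; 7 /u/ → [+RTR]; 8 /k/ transparent; 9 /f/ transparent; word edge.
From /ṭ/ at 5 leftward: 4 /i/ → [+RTR]; 3 /k/ transparent; 2 /ṭ/ is itself a trigger — this domain ends here.
[+RTR] positions on the surface: 1 2 4 5 7.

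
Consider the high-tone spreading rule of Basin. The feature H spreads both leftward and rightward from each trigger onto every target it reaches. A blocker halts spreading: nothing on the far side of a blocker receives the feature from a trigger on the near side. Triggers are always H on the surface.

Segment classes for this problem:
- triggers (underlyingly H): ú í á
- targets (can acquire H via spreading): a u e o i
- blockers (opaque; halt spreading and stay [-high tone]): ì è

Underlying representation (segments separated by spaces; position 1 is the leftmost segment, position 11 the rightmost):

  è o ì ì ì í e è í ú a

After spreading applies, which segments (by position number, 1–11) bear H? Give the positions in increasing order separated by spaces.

6 7 9 10 11

From /í/ at 6 rightward: 7 /e/ → H; 8 /è/ blocks.
From /í/ at 6 leftward: 5 /ì/ blocks.
From /í/ at 9 rightward: 10 /ú/ is itself a trigger — this domain ends here.
From /í/ at 9 leftward: 8 /è/ blocks.
From /ú/ at 10 rightward: 11 /a/ → H; word edge.
From /ú/ at 10 leftward: 9 /í/ is itself a trigger — this domain ends here.
Target with no active source: position 2 stays [-high tone].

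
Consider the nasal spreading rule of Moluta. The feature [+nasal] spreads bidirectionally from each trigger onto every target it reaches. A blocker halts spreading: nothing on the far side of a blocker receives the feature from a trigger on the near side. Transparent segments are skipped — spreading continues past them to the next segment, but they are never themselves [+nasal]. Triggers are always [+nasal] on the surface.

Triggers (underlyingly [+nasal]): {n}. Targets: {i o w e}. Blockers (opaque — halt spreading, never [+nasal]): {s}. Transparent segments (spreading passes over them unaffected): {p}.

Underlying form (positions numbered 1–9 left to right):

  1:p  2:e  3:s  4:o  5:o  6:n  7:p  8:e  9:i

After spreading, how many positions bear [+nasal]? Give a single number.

From /n/ at 6 rightward: 7 /p/ transparent; 8 /e/ → [+nasal]; 9 /i/ → [+nasal]; word edge.
From /n/ at 6 leftward: 5 /o/ → [+nasal]; 4 /o/ → [+nasal]; 3 /s/ blocks.
Target with no active source: position 2 stays [-nasal].
[+nasal] positions on the surface: 4 5 6 8 9.

5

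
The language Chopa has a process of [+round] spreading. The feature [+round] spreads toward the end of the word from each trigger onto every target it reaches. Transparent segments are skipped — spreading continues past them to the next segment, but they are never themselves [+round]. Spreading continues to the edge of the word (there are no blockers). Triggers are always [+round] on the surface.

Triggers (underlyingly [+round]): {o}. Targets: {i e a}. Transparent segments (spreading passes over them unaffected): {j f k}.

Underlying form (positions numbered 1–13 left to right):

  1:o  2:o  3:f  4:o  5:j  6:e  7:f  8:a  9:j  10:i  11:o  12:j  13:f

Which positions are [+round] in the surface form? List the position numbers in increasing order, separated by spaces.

1 2 4 6 8 10 11

From /o/ at 1 rightward: 2 /o/ is itself a trigger — this domain ends here.
From /o/ at 2 rightward: 3 /f/ transparent; 4 /o/ is itself a trigger — this domain ends here.
From /o/ at 4 rightward: 5 /j/ transparent; 6 /e/ → [+round]; 7 /f/ transparent; 8 /a/ → [+round]; 9 /j/ transparent; 10 /i/ → [+round]; 11 /o/ is itself a trigger — this domain ends here.
From /o/ at 11 rightward: 12 /j/ transparent; 13 /f/ transparent; word edge.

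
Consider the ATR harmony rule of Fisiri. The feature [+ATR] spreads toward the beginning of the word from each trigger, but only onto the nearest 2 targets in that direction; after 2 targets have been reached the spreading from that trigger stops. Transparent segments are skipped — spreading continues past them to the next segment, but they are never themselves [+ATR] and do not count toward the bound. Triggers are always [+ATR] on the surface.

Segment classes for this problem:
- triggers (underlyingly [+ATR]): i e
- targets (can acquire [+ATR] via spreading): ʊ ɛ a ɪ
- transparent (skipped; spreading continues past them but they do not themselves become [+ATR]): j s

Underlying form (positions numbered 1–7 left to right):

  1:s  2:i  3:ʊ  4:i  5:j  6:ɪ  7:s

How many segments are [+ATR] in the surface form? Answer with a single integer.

3

From /i/ at 2 leftward: 1 /s/ transparent; word edge.
From /i/ at 4 leftward: 3 /ʊ/ → [+ATR]; 2 /i/ is itself a trigger — this domain ends here.
Target with no active source: position 6 stays [-ATR].
[+ATR] positions on the surface: 2 3 4.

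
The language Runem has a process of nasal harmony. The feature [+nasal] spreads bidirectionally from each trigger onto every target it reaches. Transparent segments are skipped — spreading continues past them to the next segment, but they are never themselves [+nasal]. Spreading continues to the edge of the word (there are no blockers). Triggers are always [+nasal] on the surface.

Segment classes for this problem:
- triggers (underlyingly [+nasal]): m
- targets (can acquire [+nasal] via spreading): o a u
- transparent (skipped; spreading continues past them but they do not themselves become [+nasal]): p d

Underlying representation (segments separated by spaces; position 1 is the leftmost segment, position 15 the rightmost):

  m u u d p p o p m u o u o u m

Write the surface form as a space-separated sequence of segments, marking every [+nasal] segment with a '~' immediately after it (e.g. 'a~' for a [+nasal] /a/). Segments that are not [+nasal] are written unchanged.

m~ u~ u~ d p p o~ p m~ u~ o~ u~ o~ u~ m~

From /m/ at 1 rightward: 2 /u/ → [+nasal]; 3 /u/ → [+nasal]; 4 /d/ transparent; 5 /p/ transparent; 6 /p/ transparent; 7 /o/ → [+nasal]; 8 /p/ transparent; 9 /m/ is itself a trigger — this domain ends here.
From /m/ at 1 leftward: word edge.
From /m/ at 9 rightward: 10 /u/ → [+nasal]; 11 /o/ → [+nasal]; 12 /u/ → [+nasal]; 13 /o/ → [+nasal]; 14 /u/ → [+nasal]; 15 /m/ is itself a trigger — this domain ends here.
From /m/ at 9 leftward: 8 /p/ transparent; 7 /o/ → [+nasal]; 6 /p/ transparent; 5 /p/ transparent; 4 /d/ transparent; 3 /u/ → [+nasal]; 2 /u/ → [+nasal]; 1 /m/ is itself a trigger — this domain ends here.
From /m/ at 15 rightward: word edge.
From /m/ at 15 leftward: 14 /u/ → [+nasal]; 13 /o/ → [+nasal]; 12 /u/ → [+nasal]; 11 /o/ → [+nasal]; 10 /u/ → [+nasal]; 9 /m/ is itself a trigger — this domain ends here.
[+nasal] positions on the surface: 1 2 3 7 9 10 11 12 13 14 15.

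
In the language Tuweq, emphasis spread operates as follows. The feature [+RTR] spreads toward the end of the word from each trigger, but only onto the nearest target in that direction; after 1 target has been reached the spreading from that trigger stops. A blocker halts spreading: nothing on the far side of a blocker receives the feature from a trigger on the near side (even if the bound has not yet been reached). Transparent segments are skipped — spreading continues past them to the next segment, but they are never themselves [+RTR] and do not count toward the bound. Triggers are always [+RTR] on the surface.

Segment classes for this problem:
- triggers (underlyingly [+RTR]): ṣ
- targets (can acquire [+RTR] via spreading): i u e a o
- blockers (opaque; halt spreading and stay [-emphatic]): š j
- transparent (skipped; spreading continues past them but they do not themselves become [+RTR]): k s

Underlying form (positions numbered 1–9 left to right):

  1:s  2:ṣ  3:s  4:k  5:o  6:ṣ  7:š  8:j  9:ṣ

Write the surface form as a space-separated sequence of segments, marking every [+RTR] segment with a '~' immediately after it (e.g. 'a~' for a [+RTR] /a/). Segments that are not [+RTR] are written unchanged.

From /ṣ/ at 2 rightward: 3 /s/ transparent; 4 /k/ transparent; 5 /o/ → [+RTR]; bound reached.
From /ṣ/ at 6 rightward: 7 /š/ blocks.
From /ṣ/ at 9 rightward: word edge.
[+RTR] positions on the surface: 2 5 6 9.

s ṣ~ s k o~ ṣ~ š j ṣ~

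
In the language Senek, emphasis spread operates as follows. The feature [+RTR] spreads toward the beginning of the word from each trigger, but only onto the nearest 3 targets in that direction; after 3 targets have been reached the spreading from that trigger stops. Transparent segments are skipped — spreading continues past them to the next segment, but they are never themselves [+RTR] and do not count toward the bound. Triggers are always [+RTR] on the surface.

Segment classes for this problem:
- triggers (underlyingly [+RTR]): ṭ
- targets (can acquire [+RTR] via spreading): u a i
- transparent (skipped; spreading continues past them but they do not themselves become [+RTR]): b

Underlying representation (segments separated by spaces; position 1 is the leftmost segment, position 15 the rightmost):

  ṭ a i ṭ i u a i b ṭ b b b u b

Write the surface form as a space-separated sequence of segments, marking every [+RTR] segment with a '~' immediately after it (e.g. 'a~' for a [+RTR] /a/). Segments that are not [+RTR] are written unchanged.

From /ṭ/ at 1 leftward: word edge.
From /ṭ/ at 4 leftward: 3 /i/ → [+RTR]; 2 /a/ → [+RTR]; 1 /ṭ/ is itself a trigger — this domain ends here.
From /ṭ/ at 10 leftward: 9 /b/ transparent; 8 /i/ → [+RTR]; 7 /a/ → [+RTR]; 6 /u/ → [+RTR]; bound reached.
Targets with no active source: positions 5 14 stay [-emphatic].
[+RTR] positions on the surface: 1 2 3 4 6 7 8 10.

ṭ~ a~ i~ ṭ~ i u~ a~ i~ b ṭ~ b b b u b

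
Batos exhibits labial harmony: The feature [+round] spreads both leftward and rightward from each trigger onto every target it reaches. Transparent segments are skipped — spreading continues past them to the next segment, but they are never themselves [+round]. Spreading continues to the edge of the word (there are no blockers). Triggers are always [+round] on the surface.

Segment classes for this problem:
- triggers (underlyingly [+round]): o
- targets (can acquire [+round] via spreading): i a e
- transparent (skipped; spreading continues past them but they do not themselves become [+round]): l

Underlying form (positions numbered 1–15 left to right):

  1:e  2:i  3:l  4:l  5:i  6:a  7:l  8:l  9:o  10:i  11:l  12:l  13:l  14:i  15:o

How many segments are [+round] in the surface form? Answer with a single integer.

From /o/ at 9 rightward: 10 /i/ → [+round]; 11 /l/ transparent; 12 /l/ transparent; 13 /l/ transparent; 14 /i/ → [+round]; 15 /o/ is itself a trigger — this domain ends here.
From /o/ at 9 leftward: 8 /l/ transparent; 7 /l/ transparent; 6 /a/ → [+round]; 5 /i/ → [+round]; 4 /l/ transparent; 3 /l/ transparent; 2 /i/ → [+round]; 1 /e/ → [+round]; word edge.
From /o/ at 15 rightward: word edge.
From /o/ at 15 leftward: 14 /i/ → [+round]; 13 /l/ transparent; 12 /l/ transparent; 11 /l/ transparent; 10 /i/ → [+round]; 9 /o/ is itself a trigger — this domain ends here.
[+round] positions on the surface: 1 2 5 6 9 10 14 15.

8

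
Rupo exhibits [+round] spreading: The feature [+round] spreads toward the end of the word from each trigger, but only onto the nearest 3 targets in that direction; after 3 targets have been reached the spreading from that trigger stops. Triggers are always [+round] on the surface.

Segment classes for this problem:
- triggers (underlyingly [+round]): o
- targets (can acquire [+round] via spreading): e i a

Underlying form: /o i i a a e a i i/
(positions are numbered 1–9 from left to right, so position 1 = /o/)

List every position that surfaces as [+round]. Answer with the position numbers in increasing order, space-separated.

From /o/ at 1 rightward: 2 /i/ → [+round]; 3 /i/ → [+round]; 4 /a/ → [+round]; bound reached.
Targets with no active source: positions 5 6 7 8 9 stay [-round].

1 2 3 4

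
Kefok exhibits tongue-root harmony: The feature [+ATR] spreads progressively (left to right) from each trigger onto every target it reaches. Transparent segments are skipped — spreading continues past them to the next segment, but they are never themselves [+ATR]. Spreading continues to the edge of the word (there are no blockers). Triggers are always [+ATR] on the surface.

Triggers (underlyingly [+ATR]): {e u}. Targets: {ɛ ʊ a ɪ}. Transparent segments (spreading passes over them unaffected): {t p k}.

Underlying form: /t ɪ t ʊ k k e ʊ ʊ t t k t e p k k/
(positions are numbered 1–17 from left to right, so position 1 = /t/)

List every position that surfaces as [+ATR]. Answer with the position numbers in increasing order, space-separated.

7 8 9 14

From /e/ at 7 rightward: 8 /ʊ/ → [+ATR]; 9 /ʊ/ → [+ATR]; 10 /t/ transparent; 11 /t/ transparent; 12 /k/ transparent; 13 /t/ transparent; 14 /e/ is itself a trigger — this domain ends here.
From /e/ at 14 rightward: 15 /p/ transparent; 16 /k/ transparent; 17 /k/ transparent; word edge.
Targets with no active source: positions 2 4 stay [-ATR].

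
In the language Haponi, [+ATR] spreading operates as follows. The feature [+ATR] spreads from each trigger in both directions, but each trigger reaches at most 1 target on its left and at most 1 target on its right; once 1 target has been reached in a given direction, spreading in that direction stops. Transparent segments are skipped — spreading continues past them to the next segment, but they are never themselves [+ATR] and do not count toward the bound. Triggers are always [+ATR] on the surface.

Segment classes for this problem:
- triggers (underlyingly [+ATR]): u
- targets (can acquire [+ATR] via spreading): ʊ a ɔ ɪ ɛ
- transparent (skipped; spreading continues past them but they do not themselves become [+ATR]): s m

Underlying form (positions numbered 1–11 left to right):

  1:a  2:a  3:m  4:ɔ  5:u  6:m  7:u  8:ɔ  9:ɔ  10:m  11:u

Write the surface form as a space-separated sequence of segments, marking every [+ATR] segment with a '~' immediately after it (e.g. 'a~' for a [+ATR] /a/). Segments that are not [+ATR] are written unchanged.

a a m ɔ~ u~ m u~ ɔ~ ɔ~ m u~

From /u/ at 5 rightward: 6 /m/ transparent; 7 /u/ is itself a trigger — this domain ends here.
From /u/ at 5 leftward: 4 /ɔ/ → [+ATR]; bound reached.
From /u/ at 7 rightward: 8 /ɔ/ → [+ATR]; bound reached.
From /u/ at 7 leftward: 6 /m/ transparent; 5 /u/ is itself a trigger — this domain ends here.
From /u/ at 11 rightward: word edge.
From /u/ at 11 leftward: 10 /m/ transparent; 9 /ɔ/ → [+ATR]; bound reached.
Targets with no active source: positions 1 2 stay [-ATR].
[+ATR] positions on the surface: 4 5 7 8 9 11.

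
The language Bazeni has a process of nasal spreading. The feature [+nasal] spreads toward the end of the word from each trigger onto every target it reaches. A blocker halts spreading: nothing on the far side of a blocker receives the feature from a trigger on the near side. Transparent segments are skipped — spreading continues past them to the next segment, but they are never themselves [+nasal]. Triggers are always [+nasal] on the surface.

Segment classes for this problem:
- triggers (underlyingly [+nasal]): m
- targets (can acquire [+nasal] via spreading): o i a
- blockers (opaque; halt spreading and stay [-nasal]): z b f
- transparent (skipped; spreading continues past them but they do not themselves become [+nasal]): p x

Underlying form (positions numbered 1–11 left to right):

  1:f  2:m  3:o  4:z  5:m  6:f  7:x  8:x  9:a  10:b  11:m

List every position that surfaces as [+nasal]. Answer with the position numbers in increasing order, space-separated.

2 3 5 11

From /m/ at 2 rightward: 3 /o/ → [+nasal]; 4 /z/ blocks.
From /m/ at 5 rightward: 6 /f/ blocks.
From /m/ at 11 rightward: word edge.
Target with no active source: position 9 stays [-nasal].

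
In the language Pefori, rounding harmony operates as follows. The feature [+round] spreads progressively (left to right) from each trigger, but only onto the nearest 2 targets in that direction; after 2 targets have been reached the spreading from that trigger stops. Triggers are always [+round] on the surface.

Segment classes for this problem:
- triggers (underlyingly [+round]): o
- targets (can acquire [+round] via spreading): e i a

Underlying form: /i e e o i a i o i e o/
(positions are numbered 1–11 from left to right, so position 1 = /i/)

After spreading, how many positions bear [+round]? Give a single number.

7

From /o/ at 4 rightward: 5 /i/ → [+round]; 6 /a/ → [+round]; bound reached.
From /o/ at 8 rightward: 9 /i/ → [+round]; 10 /e/ → [+round]; bound reached.
From /o/ at 11 rightward: word edge.
Targets with no active source: positions 1 2 3 7 stay [-round].
[+round] positions on the surface: 4 5 6 8 9 10 11.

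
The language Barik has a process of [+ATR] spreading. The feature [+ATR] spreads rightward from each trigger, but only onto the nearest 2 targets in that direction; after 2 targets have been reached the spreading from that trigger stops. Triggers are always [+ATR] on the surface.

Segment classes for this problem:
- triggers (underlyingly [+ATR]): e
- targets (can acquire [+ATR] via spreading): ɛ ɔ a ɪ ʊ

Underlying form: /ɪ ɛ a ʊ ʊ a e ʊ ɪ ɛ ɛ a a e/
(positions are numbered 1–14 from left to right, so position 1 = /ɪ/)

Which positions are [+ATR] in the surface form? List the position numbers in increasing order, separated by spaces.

From /e/ at 7 rightward: 8 /ʊ/ → [+ATR]; 9 /ɪ/ → [+ATR]; bound reached.
From /e/ at 14 rightward: word edge.
Targets with no active source: positions 1 2 3 4 5 6 10 11 12 13 stay [-ATR].

7 8 9 14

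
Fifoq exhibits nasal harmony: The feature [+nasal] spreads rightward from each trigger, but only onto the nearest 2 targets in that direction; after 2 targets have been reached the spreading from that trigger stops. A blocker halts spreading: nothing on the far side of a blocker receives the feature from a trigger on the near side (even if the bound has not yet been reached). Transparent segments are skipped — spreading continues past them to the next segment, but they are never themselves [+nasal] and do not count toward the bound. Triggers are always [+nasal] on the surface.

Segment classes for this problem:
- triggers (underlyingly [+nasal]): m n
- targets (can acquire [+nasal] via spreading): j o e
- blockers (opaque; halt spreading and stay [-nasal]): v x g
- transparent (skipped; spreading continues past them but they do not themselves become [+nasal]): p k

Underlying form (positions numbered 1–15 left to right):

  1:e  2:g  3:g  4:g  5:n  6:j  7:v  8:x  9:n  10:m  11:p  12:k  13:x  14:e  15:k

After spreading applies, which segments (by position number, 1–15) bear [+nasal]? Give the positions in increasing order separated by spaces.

5 6 9 10

From /n/ at 5 rightward: 6 /j/ → [+nasal]; 7 /v/ blocks.
From /n/ at 9 rightward: 10 /m/ is itself a trigger — this domain ends here.
From /m/ at 10 rightward: 11 /p/ transparent; 12 /k/ transparent; 13 /x/ blocks.
Targets with no active source: positions 1 14 stay [-nasal].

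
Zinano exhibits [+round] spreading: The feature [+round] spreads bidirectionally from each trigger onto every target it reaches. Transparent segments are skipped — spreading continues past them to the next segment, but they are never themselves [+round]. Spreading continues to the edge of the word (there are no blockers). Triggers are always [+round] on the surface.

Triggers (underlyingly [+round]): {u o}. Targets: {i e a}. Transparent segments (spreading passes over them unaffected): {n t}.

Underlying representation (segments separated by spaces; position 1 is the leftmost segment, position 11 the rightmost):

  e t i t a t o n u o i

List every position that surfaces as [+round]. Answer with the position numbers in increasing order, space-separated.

From /o/ at 7 rightward: 8 /n/ transparent; 9 /u/ is itself a trigger — this domain ends here.
From /o/ at 7 leftward: 6 /t/ transparent; 5 /a/ → [+round]; 4 /t/ transparent; 3 /i/ → [+round]; 2 /t/ transparent; 1 /e/ → [+round]; word edge.
From /u/ at 9 rightward: 10 /o/ is itself a trigger — this domain ends here.
From /u/ at 9 leftward: 8 /n/ transparent; 7 /o/ is itself a trigger — this domain ends here.
From /o/ at 10 rightward: 11 /i/ → [+round]; word edge.
From /o/ at 10 leftward: 9 /u/ is itself a trigger — this domain ends here.

1 3 5 7 9 10 11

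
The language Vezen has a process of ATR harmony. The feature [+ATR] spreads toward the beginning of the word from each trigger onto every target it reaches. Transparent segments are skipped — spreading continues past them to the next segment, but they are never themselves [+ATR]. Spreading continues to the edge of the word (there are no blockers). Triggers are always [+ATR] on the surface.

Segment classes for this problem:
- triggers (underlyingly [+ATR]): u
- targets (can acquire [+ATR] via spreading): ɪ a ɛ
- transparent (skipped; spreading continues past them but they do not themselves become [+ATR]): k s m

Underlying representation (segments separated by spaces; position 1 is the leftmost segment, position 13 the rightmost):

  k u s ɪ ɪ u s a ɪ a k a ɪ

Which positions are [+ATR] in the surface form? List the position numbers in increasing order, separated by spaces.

2 4 5 6

From /u/ at 2 leftward: 1 /k/ transparent; word edge.
From /u/ at 6 leftward: 5 /ɪ/ → [+ATR]; 4 /ɪ/ → [+ATR]; 3 /s/ transparent; 2 /u/ is itself a trigger — this domain ends here.
Targets with no active source: positions 8 9 10 12 13 stay [-ATR].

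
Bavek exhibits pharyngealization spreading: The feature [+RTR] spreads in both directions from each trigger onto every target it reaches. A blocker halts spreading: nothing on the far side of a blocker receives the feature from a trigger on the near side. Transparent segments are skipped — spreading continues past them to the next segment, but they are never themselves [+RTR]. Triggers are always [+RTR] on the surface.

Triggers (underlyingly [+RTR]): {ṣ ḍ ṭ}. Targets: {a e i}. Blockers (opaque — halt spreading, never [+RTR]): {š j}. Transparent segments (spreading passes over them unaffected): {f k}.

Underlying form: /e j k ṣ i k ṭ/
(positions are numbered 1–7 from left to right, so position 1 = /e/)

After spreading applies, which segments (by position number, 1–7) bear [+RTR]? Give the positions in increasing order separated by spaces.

From /ṣ/ at 4 rightward: 5 /i/ → [+RTR]; 6 /k/ transparent; 7 /ṭ/ is itself a trigger — this domain ends here.
From /ṣ/ at 4 leftward: 3 /k/ transparent; 2 /j/ blocks.
From /ṭ/ at 7 rightward: word edge.
From /ṭ/ at 7 leftward: 6 /k/ transparent; 5 /i/ → [+RTR]; 4 /ṣ/ is itself a trigger — this domain ends here.
Target with no active source: position 1 stays [-emphatic].

4 5 7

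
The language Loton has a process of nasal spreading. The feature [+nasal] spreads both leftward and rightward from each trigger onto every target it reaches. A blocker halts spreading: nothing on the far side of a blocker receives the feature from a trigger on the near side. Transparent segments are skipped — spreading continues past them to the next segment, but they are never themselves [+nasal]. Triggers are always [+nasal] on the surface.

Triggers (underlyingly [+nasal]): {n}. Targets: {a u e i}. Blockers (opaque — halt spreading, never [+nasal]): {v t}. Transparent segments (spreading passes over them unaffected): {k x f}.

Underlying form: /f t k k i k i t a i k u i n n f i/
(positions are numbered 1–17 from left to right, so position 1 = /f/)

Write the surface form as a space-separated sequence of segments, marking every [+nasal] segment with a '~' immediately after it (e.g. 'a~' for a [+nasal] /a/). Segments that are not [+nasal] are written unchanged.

From /n/ at 14 rightward: 15 /n/ is itself a trigger — this domain ends here.
From /n/ at 14 leftward: 13 /i/ → [+nasal]; 12 /u/ → [+nasal]; 11 /k/ transparent; 10 /i/ → [+nasal]; 9 /a/ → [+nasal]; 8 /t/ blocks.
From /n/ at 15 rightward: 16 /f/ transparent; 17 /i/ → [+nasal]; word edge.
From /n/ at 15 leftward: 14 /n/ is itself a trigger — this domain ends here.
Targets with no active source: positions 5 7 stay [-nasal].
[+nasal] positions on the surface: 9 10 12 13 14 15 17.

f t k k i k i t a~ i~ k u~ i~ n~ n~ f i~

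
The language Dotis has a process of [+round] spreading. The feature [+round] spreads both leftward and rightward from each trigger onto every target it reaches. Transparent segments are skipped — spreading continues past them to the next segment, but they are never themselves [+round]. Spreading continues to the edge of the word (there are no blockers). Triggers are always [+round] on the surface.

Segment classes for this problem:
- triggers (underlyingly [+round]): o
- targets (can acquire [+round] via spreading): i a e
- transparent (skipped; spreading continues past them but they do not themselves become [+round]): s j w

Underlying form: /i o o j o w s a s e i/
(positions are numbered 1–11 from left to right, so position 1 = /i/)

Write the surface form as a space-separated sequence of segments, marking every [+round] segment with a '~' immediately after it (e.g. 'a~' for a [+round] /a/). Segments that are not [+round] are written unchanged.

From /o/ at 2 rightward: 3 /o/ is itself a trigger — this domain ends here.
From /o/ at 2 leftward: 1 /i/ → [+round]; word edge.
From /o/ at 3 rightward: 4 /j/ transparent; 5 /o/ is itself a trigger — this domain ends here.
From /o/ at 3 leftward: 2 /o/ is itself a trigger — this domain ends here.
From /o/ at 5 rightward: 6 /w/ transparent; 7 /s/ transparent; 8 /a/ → [+round]; 9 /s/ transparent; 10 /e/ → [+round]; 11 /i/ → [+round]; word edge.
From /o/ at 5 leftward: 4 /j/ transparent; 3 /o/ is itself a trigger — this domain ends here.
[+round] positions on the surface: 1 2 3 5 8 10 11.

i~ o~ o~ j o~ w s a~ s e~ i~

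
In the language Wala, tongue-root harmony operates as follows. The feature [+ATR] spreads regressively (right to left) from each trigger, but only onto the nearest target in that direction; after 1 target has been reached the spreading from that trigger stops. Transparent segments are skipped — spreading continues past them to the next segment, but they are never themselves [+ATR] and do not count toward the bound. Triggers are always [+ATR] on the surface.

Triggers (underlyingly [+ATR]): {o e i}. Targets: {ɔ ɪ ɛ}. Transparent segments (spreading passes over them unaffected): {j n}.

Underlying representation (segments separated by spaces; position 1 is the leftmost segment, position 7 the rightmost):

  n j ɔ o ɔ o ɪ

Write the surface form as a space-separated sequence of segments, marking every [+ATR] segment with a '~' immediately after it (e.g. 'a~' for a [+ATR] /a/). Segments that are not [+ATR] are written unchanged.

From /o/ at 4 leftward: 3 /ɔ/ → [+ATR]; bound reached.
From /o/ at 6 leftward: 5 /ɔ/ → [+ATR]; bound reached.
Target with no active source: position 7 stays [-ATR].
[+ATR] positions on the surface: 3 4 5 6.

n j ɔ~ o~ ɔ~ o~ ɪ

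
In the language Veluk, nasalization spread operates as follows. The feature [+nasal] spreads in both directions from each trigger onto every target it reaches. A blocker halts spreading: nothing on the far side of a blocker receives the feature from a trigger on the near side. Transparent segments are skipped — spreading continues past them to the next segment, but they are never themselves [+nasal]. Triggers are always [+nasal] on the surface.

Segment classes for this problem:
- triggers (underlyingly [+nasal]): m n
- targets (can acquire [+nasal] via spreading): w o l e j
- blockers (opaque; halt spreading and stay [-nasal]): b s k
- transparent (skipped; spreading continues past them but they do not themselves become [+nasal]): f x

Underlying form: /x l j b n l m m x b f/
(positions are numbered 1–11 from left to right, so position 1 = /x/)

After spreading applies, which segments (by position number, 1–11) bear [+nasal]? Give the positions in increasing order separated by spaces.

5 6 7 8

From /n/ at 5 rightward: 6 /l/ → [+nasal]; 7 /m/ is itself a trigger — this domain ends here.
From /n/ at 5 leftward: 4 /b/ blocks.
From /m/ at 7 rightward: 8 /m/ is itself a trigger — this domain ends here.
From /m/ at 7 leftward: 6 /l/ → [+nasal]; 5 /n/ is itself a trigger — this domain ends here.
From /m/ at 8 rightward: 9 /x/ transparent; 10 /b/ blocks.
From /m/ at 8 leftward: 7 /m/ is itself a trigger — this domain ends here.
Targets with no active source: positions 2 3 stay [-nasal].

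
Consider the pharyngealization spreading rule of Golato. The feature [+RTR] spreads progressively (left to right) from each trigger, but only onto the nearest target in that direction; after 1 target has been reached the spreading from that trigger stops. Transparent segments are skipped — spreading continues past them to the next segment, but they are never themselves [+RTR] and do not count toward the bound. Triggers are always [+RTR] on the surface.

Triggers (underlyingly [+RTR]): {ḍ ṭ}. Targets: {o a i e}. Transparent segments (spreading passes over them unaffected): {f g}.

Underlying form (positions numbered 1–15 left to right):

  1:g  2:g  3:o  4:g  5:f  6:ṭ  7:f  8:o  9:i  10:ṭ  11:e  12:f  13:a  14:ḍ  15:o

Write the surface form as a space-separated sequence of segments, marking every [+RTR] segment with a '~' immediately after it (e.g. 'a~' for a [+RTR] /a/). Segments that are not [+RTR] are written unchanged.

From /ṭ/ at 6 rightward: 7 /f/ transparent; 8 /o/ → [+RTR]; bound reached.
From /ṭ/ at 10 rightward: 11 /e/ → [+RTR]; bound reached.
From /ḍ/ at 14 rightward: 15 /o/ → [+RTR]; bound reached.
Targets with no active source: positions 3 9 13 stay [-emphatic].
[+RTR] positions on the surface: 6 8 10 11 14 15.

g g o g f ṭ~ f o~ i ṭ~ e~ f a ḍ~ o~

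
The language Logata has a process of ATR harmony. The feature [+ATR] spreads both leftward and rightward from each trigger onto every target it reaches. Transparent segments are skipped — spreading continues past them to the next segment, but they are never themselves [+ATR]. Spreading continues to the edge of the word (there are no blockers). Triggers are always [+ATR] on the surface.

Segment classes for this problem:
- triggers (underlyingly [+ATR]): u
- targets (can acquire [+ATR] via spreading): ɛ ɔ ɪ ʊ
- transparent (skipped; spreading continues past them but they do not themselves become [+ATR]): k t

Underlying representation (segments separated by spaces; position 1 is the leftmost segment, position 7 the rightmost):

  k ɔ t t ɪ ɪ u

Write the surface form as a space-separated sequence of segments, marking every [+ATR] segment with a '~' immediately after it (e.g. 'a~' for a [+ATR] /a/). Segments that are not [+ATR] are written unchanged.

k ɔ~ t t ɪ~ ɪ~ u~

From /u/ at 7 rightward: word edge.
From /u/ at 7 leftward: 6 /ɪ/ → [+ATR]; 5 /ɪ/ → [+ATR]; 4 /t/ transparent; 3 /t/ transparent; 2 /ɔ/ → [+ATR]; 1 /k/ transparent; word edge.
[+ATR] positions on the surface: 2 5 6 7.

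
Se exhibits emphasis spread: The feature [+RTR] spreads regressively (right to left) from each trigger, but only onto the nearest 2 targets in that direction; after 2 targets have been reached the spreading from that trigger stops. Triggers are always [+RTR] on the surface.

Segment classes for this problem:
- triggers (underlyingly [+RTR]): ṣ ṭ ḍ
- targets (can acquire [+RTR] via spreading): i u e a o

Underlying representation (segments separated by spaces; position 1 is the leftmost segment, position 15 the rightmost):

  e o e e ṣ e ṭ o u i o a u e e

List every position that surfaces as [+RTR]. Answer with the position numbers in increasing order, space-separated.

From /ṣ/ at 5 leftward: 4 /e/ → [+RTR]; 3 /e/ → [+RTR]; bound reached.
From /ṭ/ at 7 leftward: 6 /e/ → [+RTR]; 5 /ṣ/ is itself a trigger — this domain ends here.
Targets with no active source: positions 1 2 8 9 10 11 12 13 14 15 stay [-emphatic].

3 4 5 6 7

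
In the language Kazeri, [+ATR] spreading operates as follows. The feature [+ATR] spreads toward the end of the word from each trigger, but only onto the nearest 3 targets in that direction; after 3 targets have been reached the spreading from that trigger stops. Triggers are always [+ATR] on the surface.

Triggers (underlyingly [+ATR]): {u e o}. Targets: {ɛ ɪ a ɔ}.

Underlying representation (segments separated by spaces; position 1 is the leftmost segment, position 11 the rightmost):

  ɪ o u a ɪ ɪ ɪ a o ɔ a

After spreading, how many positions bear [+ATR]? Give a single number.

From /o/ at 2 rightward: 3 /u/ is itself a trigger — this domain ends here.
From /u/ at 3 rightward: 4 /a/ → [+ATR]; 5 /ɪ/ → [+ATR]; 6 /ɪ/ → [+ATR]; bound reached.
From /o/ at 9 rightward: 10 /ɔ/ → [+ATR]; 11 /a/ → [+ATR]; word edge.
Targets with no active source: positions 1 7 8 stay [-ATR].
[+ATR] positions on the surface: 2 3 4 5 6 9 10 11.

8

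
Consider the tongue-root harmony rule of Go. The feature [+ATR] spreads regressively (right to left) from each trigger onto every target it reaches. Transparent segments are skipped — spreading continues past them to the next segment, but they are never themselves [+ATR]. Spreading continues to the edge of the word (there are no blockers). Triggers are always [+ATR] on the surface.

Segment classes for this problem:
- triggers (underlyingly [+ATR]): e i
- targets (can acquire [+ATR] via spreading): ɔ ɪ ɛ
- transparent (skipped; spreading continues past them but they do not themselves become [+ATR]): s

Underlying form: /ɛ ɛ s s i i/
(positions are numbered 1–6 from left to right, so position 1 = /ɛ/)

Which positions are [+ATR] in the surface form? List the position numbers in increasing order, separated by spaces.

1 2 5 6

From /i/ at 5 leftward: 4 /s/ transparent; 3 /s/ transparent; 2 /ɛ/ → [+ATR]; 1 /ɛ/ → [+ATR]; word edge.
From /i/ at 6 leftward: 5 /i/ is itself a trigger — this domain ends here.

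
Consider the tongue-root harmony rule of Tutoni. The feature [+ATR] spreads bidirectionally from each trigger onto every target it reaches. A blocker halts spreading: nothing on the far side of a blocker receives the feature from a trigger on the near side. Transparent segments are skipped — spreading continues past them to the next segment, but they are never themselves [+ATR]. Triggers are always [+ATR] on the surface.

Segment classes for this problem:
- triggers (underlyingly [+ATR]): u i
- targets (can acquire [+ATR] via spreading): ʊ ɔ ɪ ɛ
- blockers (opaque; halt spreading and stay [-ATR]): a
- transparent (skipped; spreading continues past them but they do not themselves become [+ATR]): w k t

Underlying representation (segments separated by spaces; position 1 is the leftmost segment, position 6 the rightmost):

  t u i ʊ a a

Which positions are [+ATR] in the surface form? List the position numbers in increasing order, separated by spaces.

From /u/ at 2 rightward: 3 /i/ is itself a trigger — this domain ends here.
From /u/ at 2 leftward: 1 /t/ transparent; word edge.
From /i/ at 3 rightward: 4 /ʊ/ → [+ATR]; 5 /a/ blocks.
From /i/ at 3 leftward: 2 /u/ is itself a trigger — this domain ends here.

2 3 4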